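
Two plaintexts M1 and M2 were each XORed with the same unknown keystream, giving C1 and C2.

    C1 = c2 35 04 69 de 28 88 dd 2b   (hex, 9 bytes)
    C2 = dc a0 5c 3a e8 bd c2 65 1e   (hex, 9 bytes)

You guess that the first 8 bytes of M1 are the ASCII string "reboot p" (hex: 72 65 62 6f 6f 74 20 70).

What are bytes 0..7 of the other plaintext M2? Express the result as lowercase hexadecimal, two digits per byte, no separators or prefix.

6cf03a3c59e16ac8

First, C1 ⊕ C2 = (M1 ⊕ K) ⊕ (M2 ⊕ K) = M1 ⊕ M2, so the key drops out. Then M2 = (M1 ⊕ M2) ⊕ M1 over the first 8 bytes.
byte 0: (c2 XOR dc) XOR 72 = 1e XOR 72 = 6c
byte 1: (35 XOR a0) XOR 65 = 95 XOR 65 = f0
byte 2: (04 XOR 5c) XOR 62 = 58 XOR 62 = 3a
byte 3: (69 XOR 3a) XOR 6f = 53 XOR 6f = 3c
byte 4: (de XOR e8) XOR 6f = 36 XOR 6f = 59
byte 5: (28 XOR bd) XOR 74 = 95 XOR 74 = e1
byte 6: (88 XOR c2) XOR 20 = 4a XOR 20 = 6a
byte 7: (dd XOR 65) XOR 70 = b8 XOR 70 = c8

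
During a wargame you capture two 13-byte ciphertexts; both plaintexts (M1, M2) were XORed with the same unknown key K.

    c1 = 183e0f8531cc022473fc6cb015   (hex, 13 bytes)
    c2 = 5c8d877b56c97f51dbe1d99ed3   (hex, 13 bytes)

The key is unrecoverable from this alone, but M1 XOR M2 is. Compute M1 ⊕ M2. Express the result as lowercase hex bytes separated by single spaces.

44 b3 88 fe 67 05 7d 75 a8 1d b5 2e c6

c1 ⊕ c2 = (M1 ⊕ K) ⊕ (M2 ⊕ K) = M1 ⊕ M2 — the shared key cancels under XOR.
byte 0: 18 ⊕ 5c = 44
byte 1: 3e ⊕ 8d = b3
byte 2: 0f ⊕ 87 = 88
byte 3: 85 ⊕ 7b = fe
byte 4: 31 ⊕ 56 = 67
byte 5: cc ⊕ c9 = 05
byte 6: 02 ⊕ 7f = 7d
byte 7: 24 ⊕ 51 = 75
byte 8: 73 ⊕ db = a8
byte 9: fc ⊕ e1 = 1d
byte 10: 6c ⊕ d9 = b5
byte 11: b0 ⊕ 9e = 2e
byte 12: 15 ⊕ d3 = c6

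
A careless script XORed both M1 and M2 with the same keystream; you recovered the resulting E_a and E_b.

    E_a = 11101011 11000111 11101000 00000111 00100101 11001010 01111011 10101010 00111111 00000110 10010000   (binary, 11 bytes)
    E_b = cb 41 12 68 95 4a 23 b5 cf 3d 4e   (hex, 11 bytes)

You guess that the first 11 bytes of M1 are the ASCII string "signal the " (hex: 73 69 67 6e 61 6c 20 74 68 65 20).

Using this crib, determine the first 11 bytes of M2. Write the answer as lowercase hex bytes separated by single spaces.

53 ef 9d 01 d1 ec 78 6b 98 5e fe

First, E_a ⊕ E_b = (M1 ⊕ K) ⊕ (M2 ⊕ K) = M1 ⊕ M2, so the key drops out. Then M2 = (M1 ⊕ M2) ⊕ M1 over the first 11 bytes.
byte 0: (eb xor cb) xor 73 = 20 xor 73 = 53
byte 1: (c7 xor 41) xor 69 = 86 xor 69 = ef
byte 2: (e8 xor 12) xor 67 = fa xor 67 = 9d
byte 3: (07 xor 68) xor 6e = 6f xor 6e = 01
byte 4: (25 xor 95) xor 61 = b0 xor 61 = d1
byte 5: (ca xor 4a) xor 6c = 80 xor 6c = ec
byte 6: (7b xor 23) xor 20 = 58 xor 20 = 78
byte 7: (aa xor b5) xor 74 = 1f xor 74 = 6b
byte 8: (3f xor cf) xor 68 = f0 xor 68 = 98
byte 9: (06 xor 3d) xor 65 = 3b xor 65 = 5e
byte 10: (90 xor 4e) xor 20 = de xor 20 = fe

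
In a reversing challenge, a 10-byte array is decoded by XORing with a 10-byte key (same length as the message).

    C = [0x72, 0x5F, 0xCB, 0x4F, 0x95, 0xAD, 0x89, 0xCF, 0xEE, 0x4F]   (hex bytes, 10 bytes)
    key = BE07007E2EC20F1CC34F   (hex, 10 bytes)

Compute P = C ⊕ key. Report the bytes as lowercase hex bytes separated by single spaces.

cc 58 cb 31 bb 6f 86 d3 2d 00

XOR is its own inverse, so applying the key byte-wise gives the result directly.
72 ⊕ be = cc
5f ⊕ 07 = 58
cb ⊕ 00 = cb
4f ⊕ 7e = 31
95 ⊕ 2e = bb
ad ⊕ c2 = 6f
89 ⊕ 0f = 86
cf ⊕ 1c = d3
ee ⊕ c3 = 2d
4f ⊕ 4f = 00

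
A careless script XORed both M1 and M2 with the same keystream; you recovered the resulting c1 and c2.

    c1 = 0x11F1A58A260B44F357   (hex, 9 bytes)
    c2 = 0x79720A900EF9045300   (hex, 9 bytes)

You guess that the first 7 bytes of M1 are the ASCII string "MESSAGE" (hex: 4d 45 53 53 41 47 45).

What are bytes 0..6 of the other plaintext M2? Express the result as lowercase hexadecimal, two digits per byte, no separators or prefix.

25c6fc4969b505

First, c1 ⊕ c2 = (M1 ⊕ K) ⊕ (M2 ⊕ K) = M1 ⊕ M2, so the key drops out. Then M2 = (M1 ⊕ M2) ⊕ M1 over the first 7 bytes.
byte 0: (11 ⊕ 79) ⊕ 4d = 68 ⊕ 4d = 25
byte 1: (f1 ⊕ 72) ⊕ 45 = 83 ⊕ 45 = c6
byte 2: (a5 ⊕ 0a) ⊕ 53 = af ⊕ 53 = fc
byte 3: (8a ⊕ 90) ⊕ 53 = 1a ⊕ 53 = 49
byte 4: (26 ⊕ 0e) ⊕ 41 = 28 ⊕ 41 = 69
byte 5: (0b ⊕ f9) ⊕ 47 = f2 ⊕ 47 = b5
byte 6: (44 ⊕ 04) ⊕ 45 = 40 ⊕ 45 = 05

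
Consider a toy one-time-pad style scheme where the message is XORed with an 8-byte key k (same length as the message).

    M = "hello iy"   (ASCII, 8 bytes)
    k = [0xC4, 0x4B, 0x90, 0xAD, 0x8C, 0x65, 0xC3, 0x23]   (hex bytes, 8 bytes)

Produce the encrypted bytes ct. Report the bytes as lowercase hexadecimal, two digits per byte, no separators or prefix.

ac2efcc1e345aa5a

68 ^ c4 = ac
65 ^ 4b = 2e
6c ^ 90 = fc
6c ^ ad = c1
6f ^ 8c = e3
20 ^ 65 = 45
69 ^ c3 = aa
79 ^ 23 = 5a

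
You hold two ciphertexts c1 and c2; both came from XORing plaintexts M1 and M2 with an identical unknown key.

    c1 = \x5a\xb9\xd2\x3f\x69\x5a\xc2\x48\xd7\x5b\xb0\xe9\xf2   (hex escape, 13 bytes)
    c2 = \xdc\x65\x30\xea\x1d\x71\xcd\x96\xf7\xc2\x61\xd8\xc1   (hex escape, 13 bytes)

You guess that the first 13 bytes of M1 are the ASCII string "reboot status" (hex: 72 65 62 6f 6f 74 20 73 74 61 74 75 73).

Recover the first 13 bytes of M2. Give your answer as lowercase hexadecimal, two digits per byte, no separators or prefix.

First, c1 ⊕ c2 = (M1 ⊕ K) ⊕ (M2 ⊕ K) = M1 ⊕ M2, so the key drops out. Then M2 = (M1 ⊕ M2) ⊕ M1 over the first 13 bytes.
byte 0: (5a xor dc) xor 72 = 86 xor 72 = f4
byte 1: (b9 xor 65) xor 65 = dc xor 65 = b9
byte 2: (d2 xor 30) xor 62 = e2 xor 62 = 80
byte 3: (3f xor ea) xor 6f = d5 xor 6f = ba
byte 4: (69 xor 1d) xor 6f = 74 xor 6f = 1b
byte 5: (5a xor 71) xor 74 = 2b xor 74 = 5f
byte 6: (c2 xor cd) xor 20 = 0f xor 20 = 2f
byte 7: (48 xor 96) xor 73 = de xor 73 = ad
byte 8: (d7 xor f7) xor 74 = 20 xor 74 = 54
byte 9: (5b xor c2) xor 61 = 99 xor 61 = f8
byte 10: (b0 xor 61) xor 74 = d1 xor 74 = a5
byte 11: (e9 xor d8) xor 75 = 31 xor 75 = 44
byte 12: (f2 xor c1) xor 73 = 33 xor 73 = 40

f4b980ba1b5f2fad54f8a54440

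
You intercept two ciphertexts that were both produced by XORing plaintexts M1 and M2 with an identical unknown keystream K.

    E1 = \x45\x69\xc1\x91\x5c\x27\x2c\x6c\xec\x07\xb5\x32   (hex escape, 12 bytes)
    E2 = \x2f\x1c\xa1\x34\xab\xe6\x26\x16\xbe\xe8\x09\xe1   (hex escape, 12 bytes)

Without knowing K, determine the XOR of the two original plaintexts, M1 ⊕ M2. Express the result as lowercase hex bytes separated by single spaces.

6a 75 60 a5 f7 c1 0a 7a 52 ef bc d3

E1 ⊕ E2 = (M1 ⊕ K) ⊕ (M2 ⊕ K) = M1 ⊕ M2 — the shared key cancels under XOR.
45 ⊕ 2f = 6a
69 ⊕ 1c = 75
c1 ⊕ a1 = 60
91 ⊕ 34 = a5
5c ⊕ ab = f7
27 ⊕ e6 = c1
2c ⊕ 26 = 0a
6c ⊕ 16 = 7a
ec ⊕ be = 52
07 ⊕ e8 = ef
b5 ⊕ 09 = bc
32 ⊕ e1 = d3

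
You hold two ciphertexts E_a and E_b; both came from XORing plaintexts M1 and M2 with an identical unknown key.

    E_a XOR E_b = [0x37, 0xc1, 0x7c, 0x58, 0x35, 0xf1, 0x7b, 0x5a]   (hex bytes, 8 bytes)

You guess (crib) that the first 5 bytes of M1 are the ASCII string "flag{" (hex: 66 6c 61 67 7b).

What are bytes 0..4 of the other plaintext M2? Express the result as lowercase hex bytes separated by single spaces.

Since E_a ⊕ E_b = M1 ⊕ M2, XORing with the guessed M1 bytes yields the corresponding M2 bytes: M2 = (E_a ⊕ E_b) ⊕ M1.
 55 xor 102 =  81
193 xor 108 = 173
124 xor  97 =  29
 88 xor 103 =  63
 53 xor 123 =  78

51 ad 1d 3f 4e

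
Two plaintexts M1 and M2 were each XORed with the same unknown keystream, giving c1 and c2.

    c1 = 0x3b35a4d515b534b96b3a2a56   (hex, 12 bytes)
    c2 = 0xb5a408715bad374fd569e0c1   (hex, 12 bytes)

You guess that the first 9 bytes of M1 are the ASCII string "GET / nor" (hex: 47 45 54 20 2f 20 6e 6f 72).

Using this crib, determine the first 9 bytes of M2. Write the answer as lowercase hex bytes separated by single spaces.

c9 d4 f8 84 61 38 6d 99 cc

First, c1 ⊕ c2 = (M1 ⊕ K) ⊕ (M2 ⊕ K) = M1 ⊕ M2, so the key drops out. Then M2 = (M1 ⊕ M2) ⊕ M1 over the first 9 bytes.
byte 0: (3b ^ b5) ^ 47 = 8e ^ 47 = c9
byte 1: (35 ^ a4) ^ 45 = 91 ^ 45 = d4
byte 2: (a4 ^ 08) ^ 54 = ac ^ 54 = f8
byte 3: (d5 ^ 71) ^ 20 = a4 ^ 20 = 84
byte 4: (15 ^ 5b) ^ 2f = 4e ^ 2f = 61
byte 5: (b5 ^ ad) ^ 20 = 18 ^ 20 = 38
byte 6: (34 ^ 37) ^ 6e = 03 ^ 6e = 6d
byte 7: (b9 ^ 4f) ^ 6f = f6 ^ 6f = 99
byte 8: (6b ^ d5) ^ 72 = be ^ 72 = cc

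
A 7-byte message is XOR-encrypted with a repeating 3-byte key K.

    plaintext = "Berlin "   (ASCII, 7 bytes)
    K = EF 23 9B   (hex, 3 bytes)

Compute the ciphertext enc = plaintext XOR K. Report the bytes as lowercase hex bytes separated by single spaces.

ad 46 e9 83 4a f5 cf

The 3-byte key repeats, so the effective keystream is ef 23 9b ef 23 9b ef.
byte 0: 42 ^ ef = ad
byte 1: 65 ^ 23 = 46
byte 2: 72 ^ 9b = e9
byte 3: 6c ^ ef = 83
byte 4: 69 ^ 23 = 4a
byte 5: 6e ^ 9b = f5
byte 6: 20 ^ ef = cf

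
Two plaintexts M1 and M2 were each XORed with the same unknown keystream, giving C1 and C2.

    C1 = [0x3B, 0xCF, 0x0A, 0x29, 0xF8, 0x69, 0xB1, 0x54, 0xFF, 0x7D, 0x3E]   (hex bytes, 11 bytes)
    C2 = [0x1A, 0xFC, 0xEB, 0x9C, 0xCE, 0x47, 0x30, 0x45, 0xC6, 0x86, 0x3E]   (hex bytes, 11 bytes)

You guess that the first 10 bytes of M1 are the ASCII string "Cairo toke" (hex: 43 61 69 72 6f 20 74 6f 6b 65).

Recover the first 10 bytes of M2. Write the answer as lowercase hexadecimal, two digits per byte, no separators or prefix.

625288c7590ef57e529e

First, C1 ⊕ C2 = (M1 ⊕ K) ⊕ (M2 ⊕ K) = M1 ⊕ M2, so the key drops out. Then M2 = (M1 ⊕ M2) ⊕ M1 over the first 10 bytes.
byte 0: (3b ^ 1a) ^ 43 = 21 ^ 43 = 62
byte 1: (cf ^ fc) ^ 61 = 33 ^ 61 = 52
byte 2: (0a ^ eb) ^ 69 = e1 ^ 69 = 88
byte 3: (29 ^ 9c) ^ 72 = b5 ^ 72 = c7
byte 4: (f8 ^ ce) ^ 6f = 36 ^ 6f = 59
byte 5: (69 ^ 47) ^ 20 = 2e ^ 20 = 0e
byte 6: (b1 ^ 30) ^ 74 = 81 ^ 74 = f5
byte 7: (54 ^ 45) ^ 6f = 11 ^ 6f = 7e
byte 8: (ff ^ c6) ^ 6b = 39 ^ 6b = 52
byte 9: (7d ^ 86) ^ 65 = fb ^ 65 = 9e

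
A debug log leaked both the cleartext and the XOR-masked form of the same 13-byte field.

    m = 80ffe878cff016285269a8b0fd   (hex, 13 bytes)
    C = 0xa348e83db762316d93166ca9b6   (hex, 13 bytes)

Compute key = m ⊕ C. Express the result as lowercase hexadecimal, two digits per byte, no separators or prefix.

Since C = m ⊕ key, XORing both sides with m gives key = m ⊕ C.
byte 0: 80 XOR a3 = 23
byte 1: ff XOR 48 = b7
byte 2: e8 XOR e8 = 00
byte 3: 78 XOR 3d = 45
byte 4: cf XOR b7 = 78
byte 5: f0 XOR 62 = 92
byte 6: 16 XOR 31 = 27
byte 7: 28 XOR 6d = 45
byte 8: 52 XOR 93 = c1
byte 9: 69 XOR 16 = 7f
byte 10: a8 XOR 6c = c4
byte 11: b0 XOR a9 = 19
byte 12: fd XOR b6 = 4b

23b7004578922745c17fc4194b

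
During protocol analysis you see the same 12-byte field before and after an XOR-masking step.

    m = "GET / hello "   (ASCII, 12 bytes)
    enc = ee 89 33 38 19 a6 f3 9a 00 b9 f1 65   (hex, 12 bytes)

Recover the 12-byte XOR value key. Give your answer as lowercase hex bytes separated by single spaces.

a9 cc 67 18 36 86 9b ff 6c d5 9e 45

Since enc = m ⊕ key, XORing both sides with m gives key = m ⊕ enc.
byte 0: 47 ^ ee = a9
byte 1: 45 ^ 89 = cc
byte 2: 54 ^ 33 = 67
byte 3: 20 ^ 38 = 18
byte 4: 2f ^ 19 = 36
byte 5: 20 ^ a6 = 86
byte 6: 68 ^ f3 = 9b
byte 7: 65 ^ 9a = ff
byte 8: 6c ^ 00 = 6c
byte 9: 6c ^ b9 = d5
byte 10: 6f ^ f1 = 9e
byte 11: 20 ^ 65 = 45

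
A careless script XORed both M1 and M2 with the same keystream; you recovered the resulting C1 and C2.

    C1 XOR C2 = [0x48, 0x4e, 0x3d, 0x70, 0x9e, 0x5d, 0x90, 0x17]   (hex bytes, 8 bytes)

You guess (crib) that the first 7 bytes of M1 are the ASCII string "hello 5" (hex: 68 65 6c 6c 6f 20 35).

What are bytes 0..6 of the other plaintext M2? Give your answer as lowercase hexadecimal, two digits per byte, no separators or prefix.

Since C1 ⊕ C2 = M1 ⊕ M2, XORing with the guessed M1 bytes yields the corresponding M2 bytes: M2 = (C1 ⊕ C2) ⊕ M1.
byte 0:  72 XOR 104 =  32
byte 1:  78 XOR 101 =  43
byte 2:  61 XOR 108 =  81
byte 3: 112 XOR 108 =  28
byte 4: 158 XOR 111 = 241
byte 5:  93 XOR  32 = 125
byte 6: 144 XOR  53 = 165

202b511cf17da5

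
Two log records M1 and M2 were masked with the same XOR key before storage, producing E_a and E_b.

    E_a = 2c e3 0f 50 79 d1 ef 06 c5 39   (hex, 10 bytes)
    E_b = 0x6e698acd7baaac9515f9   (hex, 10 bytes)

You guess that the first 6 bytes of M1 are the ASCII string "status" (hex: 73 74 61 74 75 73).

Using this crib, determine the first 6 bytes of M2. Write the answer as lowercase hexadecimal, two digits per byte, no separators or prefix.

31fee4e97708

First, E_a ⊕ E_b = (M1 ⊕ K) ⊕ (M2 ⊕ K) = M1 ⊕ M2, so the key drops out. Then M2 = (M1 ⊕ M2) ⊕ M1 over the first 6 bytes.
byte 0: (2c ^ 6e) ^ 73 = 42 ^ 73 = 31
byte 1: (e3 ^ 69) ^ 74 = 8a ^ 74 = fe
byte 2: (0f ^ 8a) ^ 61 = 85 ^ 61 = e4
byte 3: (50 ^ cd) ^ 74 = 9d ^ 74 = e9
byte 4: (79 ^ 7b) ^ 75 = 02 ^ 75 = 77
byte 5: (d1 ^ aa) ^ 73 = 7b ^ 73 = 08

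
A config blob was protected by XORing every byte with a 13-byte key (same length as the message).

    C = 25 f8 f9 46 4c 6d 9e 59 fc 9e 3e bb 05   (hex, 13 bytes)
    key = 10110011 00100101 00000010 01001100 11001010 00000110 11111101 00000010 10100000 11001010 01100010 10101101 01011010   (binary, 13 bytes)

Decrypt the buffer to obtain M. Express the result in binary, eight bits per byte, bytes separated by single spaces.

10010110 11011101 11111011 00001010 10000110 01101011 01100011 01011011 01011100 01010100 01011100 00010110 01011111

byte 0: 25 xor b3 = 96
byte 1: f8 xor 25 = dd
byte 2: f9 xor 02 = fb
byte 3: 46 xor 4c = 0a
byte 4: 4c xor ca = 86
byte 5: 6d xor 06 = 6b
byte 6: 9e xor fd = 63
byte 7: 59 xor 02 = 5b
byte 8: fc xor a0 = 5c
byte 9: 9e xor ca = 54
byte 10: 3e xor 62 = 5c
byte 11: bb xor ad = 16
byte 12: 05 xor 5a = 5f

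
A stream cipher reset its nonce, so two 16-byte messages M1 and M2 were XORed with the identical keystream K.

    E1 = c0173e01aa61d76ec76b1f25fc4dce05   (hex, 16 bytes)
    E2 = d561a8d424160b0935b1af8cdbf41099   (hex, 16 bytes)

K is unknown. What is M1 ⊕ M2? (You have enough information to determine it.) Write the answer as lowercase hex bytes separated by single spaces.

E1 ⊕ E2 = (M1 ⊕ K) ⊕ (M2 ⊕ K) = M1 ⊕ M2 — the shared key cancels under XOR.
c0 xor d5 = 15
17 xor 61 = 76
3e xor a8 = 96
01 xor d4 = d5
aa xor 24 = 8e
61 xor 16 = 77
d7 xor 0b = dc
6e xor 09 = 67
c7 xor 35 = f2
6b xor b1 = da
1f xor af = b0
25 xor 8c = a9
fc xor db = 27
4d xor f4 = b9
ce xor 10 = de
05 xor 99 = 9c

15 76 96 d5 8e 77 dc 67 f2 da b0 a9 27 b9 de 9c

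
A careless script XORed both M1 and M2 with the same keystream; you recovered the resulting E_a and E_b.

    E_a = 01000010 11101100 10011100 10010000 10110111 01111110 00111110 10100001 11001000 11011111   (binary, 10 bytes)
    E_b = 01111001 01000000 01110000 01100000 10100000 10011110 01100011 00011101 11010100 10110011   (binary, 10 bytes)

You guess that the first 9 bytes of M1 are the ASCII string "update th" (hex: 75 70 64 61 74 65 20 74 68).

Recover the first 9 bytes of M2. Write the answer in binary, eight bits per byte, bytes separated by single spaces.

First, E_a ⊕ E_b = (M1 ⊕ K) ⊕ (M2 ⊕ K) = M1 ⊕ M2, so the key drops out. Then M2 = (M1 ⊕ M2) ⊕ M1 over the first 9 bytes.
byte 0: (42 XOR 79) XOR 75 = 3b XOR 75 = 4e
byte 1: (ec XOR 40) XOR 70 = ac XOR 70 = dc
byte 2: (9c XOR 70) XOR 64 = ec XOR 64 = 88
byte 3: (90 XOR 60) XOR 61 = f0 XOR 61 = 91
byte 4: (b7 XOR a0) XOR 74 = 17 XOR 74 = 63
byte 5: (7e XOR 9e) XOR 65 = e0 XOR 65 = 85
byte 6: (3e XOR 63) XOR 20 = 5d XOR 20 = 7d
byte 7: (a1 XOR 1d) XOR 74 = bc XOR 74 = c8
byte 8: (c8 XOR d4) XOR 68 = 1c XOR 68 = 74

01001110 11011100 10001000 10010001 01100011 10000101 01111101 11001000 01110100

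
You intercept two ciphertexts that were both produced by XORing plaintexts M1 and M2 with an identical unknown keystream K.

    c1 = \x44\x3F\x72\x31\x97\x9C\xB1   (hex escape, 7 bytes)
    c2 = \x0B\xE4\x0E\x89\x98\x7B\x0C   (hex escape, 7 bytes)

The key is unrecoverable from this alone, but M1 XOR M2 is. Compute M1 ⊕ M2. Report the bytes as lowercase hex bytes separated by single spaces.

4f db 7c b8 0f e7 bd

c1 ⊕ c2 = (M1 ⊕ K) ⊕ (M2 ⊕ K) = M1 ⊕ M2 — the shared key cancels under XOR.
byte 0: 44 XOR 0b = 4f
byte 1: 3f XOR e4 = db
byte 2: 72 XOR 0e = 7c
byte 3: 31 XOR 89 = b8
byte 4: 97 XOR 98 = 0f
byte 5: 9c XOR 7b = e7
byte 6: b1 XOR 0c = bd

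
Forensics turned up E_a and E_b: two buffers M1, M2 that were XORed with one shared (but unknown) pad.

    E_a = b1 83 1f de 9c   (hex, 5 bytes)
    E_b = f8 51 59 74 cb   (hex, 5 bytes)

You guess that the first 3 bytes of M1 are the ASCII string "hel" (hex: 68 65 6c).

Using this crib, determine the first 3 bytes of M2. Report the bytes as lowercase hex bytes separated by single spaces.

First, E_a ⊕ E_b = (M1 ⊕ K) ⊕ (M2 ⊕ K) = M1 ⊕ M2, so the key drops out. Then M2 = (M1 ⊕ M2) ⊕ M1 over the first 3 bytes.
byte 0: (b1 ^ f8) ^ 68 = 49 ^ 68 = 21
byte 1: (83 ^ 51) ^ 65 = d2 ^ 65 = b7
byte 2: (1f ^ 59) ^ 6c = 46 ^ 6c = 2a

21 b7 2a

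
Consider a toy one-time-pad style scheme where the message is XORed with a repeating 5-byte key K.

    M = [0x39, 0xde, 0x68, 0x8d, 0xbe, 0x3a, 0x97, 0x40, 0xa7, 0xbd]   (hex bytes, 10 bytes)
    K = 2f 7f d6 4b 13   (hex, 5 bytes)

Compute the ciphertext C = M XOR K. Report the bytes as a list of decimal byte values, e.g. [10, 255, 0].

The 5-byte key repeats, so the effective keystream is 2f 7f d6 4b 13 2f 7f d6 4b 13.
byte 0:  57 ^  47 =  22
byte 1: 222 ^ 127 = 161
byte 2: 104 ^ 214 = 190
byte 3: 141 ^  75 = 198
byte 4: 190 ^  19 = 173
byte 5:  58 ^  47 =  21
byte 6: 151 ^ 127 = 232
byte 7:  64 ^ 214 = 150
byte 8: 167 ^  75 = 236
byte 9: 189 ^  19 = 174

[22, 161, 190, 198, 173, 21, 232, 150, 236, 174]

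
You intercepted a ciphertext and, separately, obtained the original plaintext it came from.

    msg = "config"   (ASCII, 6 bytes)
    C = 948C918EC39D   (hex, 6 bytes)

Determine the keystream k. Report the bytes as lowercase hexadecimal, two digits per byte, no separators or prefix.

f7e3ffe8aafa

Since C = msg ⊕ k, XORing both sides with msg gives k = msg ⊕ C.
01100011 XOR 10010100 = 11110111
01101111 XOR 10001100 = 11100011
01101110 XOR 10010001 = 11111111
01100110 XOR 10001110 = 11101000
01101001 XOR 11000011 = 10101010
01100111 XOR 10011101 = 11111010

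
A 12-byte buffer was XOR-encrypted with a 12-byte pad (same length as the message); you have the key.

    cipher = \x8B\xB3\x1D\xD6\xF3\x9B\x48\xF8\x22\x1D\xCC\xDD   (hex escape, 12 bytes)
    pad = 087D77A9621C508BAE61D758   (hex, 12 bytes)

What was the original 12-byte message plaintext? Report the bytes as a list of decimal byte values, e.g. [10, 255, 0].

[131, 206, 106, 127, 145, 135, 24, 115, 140, 124, 27, 133]

8b ^ 08 = 83
b3 ^ 7d = ce
1d ^ 77 = 6a
d6 ^ a9 = 7f
f3 ^ 62 = 91
9b ^ 1c = 87
48 ^ 50 = 18
f8 ^ 8b = 73
22 ^ ae = 8c
1d ^ 61 = 7c
cc ^ d7 = 1b
dd ^ 58 = 85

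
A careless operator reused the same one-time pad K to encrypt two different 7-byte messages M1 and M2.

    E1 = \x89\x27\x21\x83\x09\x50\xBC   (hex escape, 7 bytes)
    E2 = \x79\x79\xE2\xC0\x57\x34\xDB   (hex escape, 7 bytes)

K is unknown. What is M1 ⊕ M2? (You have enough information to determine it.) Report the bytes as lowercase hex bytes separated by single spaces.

E1 ⊕ E2 = (M1 ⊕ K) ⊕ (M2 ⊕ K) = M1 ⊕ M2 — the shared key cancels under XOR.
89 xor 79 = f0
27 xor 79 = 5e
21 xor e2 = c3
83 xor c0 = 43
09 xor 57 = 5e
50 xor 34 = 64
bc xor db = 67

f0 5e c3 43 5e 64 67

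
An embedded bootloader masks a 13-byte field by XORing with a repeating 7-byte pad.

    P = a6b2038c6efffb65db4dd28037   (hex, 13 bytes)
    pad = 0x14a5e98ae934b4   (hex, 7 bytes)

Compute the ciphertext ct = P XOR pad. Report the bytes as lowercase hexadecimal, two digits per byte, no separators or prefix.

b217ea0687cb4f717ea4586903

The 7-byte key repeats, so the effective keystream is 14 a5 e9 8a e9 34 b4 14 a5 e9 8a e9 34.
byte 0: a6 ^ 14 = b2
byte 1: b2 ^ a5 = 17
byte 2: 03 ^ e9 = ea
byte 3: 8c ^ 8a = 06
byte 4: 6e ^ e9 = 87
byte 5: ff ^ 34 = cb
byte 6: fb ^ b4 = 4f
byte 7: 65 ^ 14 = 71
byte 8: db ^ a5 = 7e
byte 9: 4d ^ e9 = a4
byte 10: d2 ^ 8a = 58
byte 11: 80 ^ e9 = 69
byte 12: 37 ^ 34 = 03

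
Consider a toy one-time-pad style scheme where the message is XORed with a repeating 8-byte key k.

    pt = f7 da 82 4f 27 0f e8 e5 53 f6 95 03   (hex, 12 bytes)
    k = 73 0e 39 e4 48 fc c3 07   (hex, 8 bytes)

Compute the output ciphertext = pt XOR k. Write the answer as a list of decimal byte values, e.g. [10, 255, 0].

The 8-byte key repeats, so the effective keystream is 73 0e 39 e4 48 fc c3 07 73 0e 39 e4.
byte 0: f7 XOR 73 = 84
byte 1: da XOR 0e = d4
byte 2: 82 XOR 39 = bb
byte 3: 4f XOR e4 = ab
byte 4: 27 XOR 48 = 6f
byte 5: 0f XOR fc = f3
byte 6: e8 XOR c3 = 2b
byte 7: e5 XOR 07 = e2
byte 8: 53 XOR 73 = 20
byte 9: f6 XOR 0e = f8
byte 10: 95 XOR 39 = ac
byte 11: 03 XOR e4 = e7

[132, 212, 187, 171, 111, 243, 43, 226, 32, 248, 172, 231]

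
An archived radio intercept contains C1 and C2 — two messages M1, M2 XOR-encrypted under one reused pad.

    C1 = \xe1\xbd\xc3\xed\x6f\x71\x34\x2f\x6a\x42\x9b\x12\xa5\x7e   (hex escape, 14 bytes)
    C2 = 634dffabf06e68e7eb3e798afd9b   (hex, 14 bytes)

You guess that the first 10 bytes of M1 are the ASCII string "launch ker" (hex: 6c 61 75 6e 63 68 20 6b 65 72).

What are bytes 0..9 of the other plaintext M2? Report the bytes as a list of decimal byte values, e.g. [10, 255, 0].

First, C1 ⊕ C2 = (M1 ⊕ K) ⊕ (M2 ⊕ K) = M1 ⊕ M2, so the key drops out. Then M2 = (M1 ⊕ M2) ⊕ M1 over the first 10 bytes.
byte 0: (e1 XOR 63) XOR 6c = 82 XOR 6c = ee
byte 1: (bd XOR 4d) XOR 61 = f0 XOR 61 = 91
byte 2: (c3 XOR ff) XOR 75 = 3c XOR 75 = 49
byte 3: (ed XOR ab) XOR 6e = 46 XOR 6e = 28
byte 4: (6f XOR f0) XOR 63 = 9f XOR 63 = fc
byte 5: (71 XOR 6e) XOR 68 = 1f XOR 68 = 77
byte 6: (34 XOR 68) XOR 20 = 5c XOR 20 = 7c
byte 7: (2f XOR e7) XOR 6b = c8 XOR 6b = a3
byte 8: (6a XOR eb) XOR 65 = 81 XOR 65 = e4
byte 9: (42 XOR 3e) XOR 72 = 7c XOR 72 = 0e

[238, 145, 73, 40, 252, 119, 124, 163, 228, 14]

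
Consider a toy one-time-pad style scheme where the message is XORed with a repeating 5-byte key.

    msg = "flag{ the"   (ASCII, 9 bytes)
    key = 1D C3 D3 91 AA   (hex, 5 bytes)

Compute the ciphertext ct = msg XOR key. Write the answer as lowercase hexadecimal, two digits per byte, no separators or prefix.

The 5-byte key repeats, so the effective keystream is 1d c3 d3 91 aa 1d c3 d3 91.
byte 0: 01100110 ^ 00011101 = 01111011
byte 1: 01101100 ^ 11000011 = 10101111
byte 2: 01100001 ^ 11010011 = 10110010
byte 3: 01100111 ^ 10010001 = 11110110
byte 4: 01111011 ^ 10101010 = 11010001
byte 5: 00100000 ^ 00011101 = 00111101
byte 6: 01110100 ^ 11000011 = 10110111
byte 7: 01101000 ^ 11010011 = 10111011
byte 8: 01100101 ^ 10010001 = 11110100

7bafb2f6d13db7bbf4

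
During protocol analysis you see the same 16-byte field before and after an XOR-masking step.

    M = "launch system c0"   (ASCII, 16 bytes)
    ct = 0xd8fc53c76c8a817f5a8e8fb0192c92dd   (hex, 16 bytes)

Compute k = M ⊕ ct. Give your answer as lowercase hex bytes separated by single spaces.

Since ct = M ⊕ k, XORing both sides with M gives k = M ⊕ ct.
byte 0: 108 XOR 216 = 180
byte 1:  97 XOR 252 = 157
byte 2: 117 XOR  83 =  38
byte 3: 110 XOR 199 = 169
byte 4:  99 XOR 108 =  15
byte 5: 104 XOR 138 = 226
byte 6:  32 XOR 129 = 161
byte 7: 115 XOR 127 =  12
byte 8: 121 XOR  90 =  35
byte 9: 115 XOR 142 = 253
byte 10: 116 XOR 143 = 251
byte 11: 101 XOR 176 = 213
byte 12: 109 XOR  25 = 116
byte 13:  32 XOR  44 =  12
byte 14:  99 XOR 146 = 241
byte 15:  48 XOR 221 = 237

b4 9d 26 a9 0f e2 a1 0c 23 fd fb d5 74 0c f1 ed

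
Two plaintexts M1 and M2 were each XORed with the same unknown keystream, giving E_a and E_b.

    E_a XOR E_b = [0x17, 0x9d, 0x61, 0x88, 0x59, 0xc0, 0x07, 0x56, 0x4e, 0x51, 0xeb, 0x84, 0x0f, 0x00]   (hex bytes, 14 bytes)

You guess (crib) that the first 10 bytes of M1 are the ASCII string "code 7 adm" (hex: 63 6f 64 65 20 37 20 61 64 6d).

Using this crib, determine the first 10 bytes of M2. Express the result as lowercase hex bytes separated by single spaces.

Since E_a ⊕ E_b = M1 ⊕ M2, XORing with the guessed M1 bytes yields the corresponding M2 bytes: M2 = (E_a ⊕ E_b) ⊕ M1.
 23 xor  99 = 116
157 xor 111 = 242
 97 xor 100 =   5
136 xor 101 = 237
 89 xor  32 = 121
192 xor  55 = 247
  7 xor  32 =  39
 86 xor  97 =  55
 78 xor 100 =  42
 81 xor 109 =  60

74 f2 05 ed 79 f7 27 37 2a 3c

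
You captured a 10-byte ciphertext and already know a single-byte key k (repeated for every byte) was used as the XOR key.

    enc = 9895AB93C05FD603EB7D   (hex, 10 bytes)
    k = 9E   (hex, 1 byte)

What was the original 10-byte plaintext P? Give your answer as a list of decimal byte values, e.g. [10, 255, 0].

The 1-byte key repeats, so the effective keystream is 9e 9e 9e 9e 9e 9e 9e 9e 9e 9e.
byte 0: 98 xor 9e = 06
byte 1: 95 xor 9e = 0b
byte 2: ab xor 9e = 35
byte 3: 93 xor 9e = 0d
byte 4: c0 xor 9e = 5e
byte 5: 5f xor 9e = c1
byte 6: d6 xor 9e = 48
byte 7: 03 xor 9e = 9d
byte 8: eb xor 9e = 75
byte 9: 7d xor 9e = e3

[6, 11, 53, 13, 94, 193, 72, 157, 117, 227]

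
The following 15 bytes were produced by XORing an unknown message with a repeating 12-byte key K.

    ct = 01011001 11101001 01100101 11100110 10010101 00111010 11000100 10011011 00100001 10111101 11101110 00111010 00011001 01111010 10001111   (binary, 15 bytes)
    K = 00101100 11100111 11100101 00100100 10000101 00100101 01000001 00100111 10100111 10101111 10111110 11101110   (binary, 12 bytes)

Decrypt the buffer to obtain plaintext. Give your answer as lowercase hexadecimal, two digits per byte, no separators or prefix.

750e80c2101f85bc861250d4359d6a

The 12-byte key repeats, so the effective keystream is 2c e7 e5 24 85 25 41 27 a7 af be ee 2c e7 e5.
byte 0: 59 XOR 2c = 75
byte 1: e9 XOR e7 = 0e
byte 2: 65 XOR e5 = 80
byte 3: e6 XOR 24 = c2
byte 4: 95 XOR 85 = 10
byte 5: 3a XOR 25 = 1f
byte 6: c4 XOR 41 = 85
byte 7: 9b XOR 27 = bc
byte 8: 21 XOR a7 = 86
byte 9: bd XOR af = 12
byte 10: ee XOR be = 50
byte 11: 3a XOR ee = d4
byte 12: 19 XOR 2c = 35
byte 13: 7a XOR e7 = 9d
byte 14: 8f XOR e5 = 6a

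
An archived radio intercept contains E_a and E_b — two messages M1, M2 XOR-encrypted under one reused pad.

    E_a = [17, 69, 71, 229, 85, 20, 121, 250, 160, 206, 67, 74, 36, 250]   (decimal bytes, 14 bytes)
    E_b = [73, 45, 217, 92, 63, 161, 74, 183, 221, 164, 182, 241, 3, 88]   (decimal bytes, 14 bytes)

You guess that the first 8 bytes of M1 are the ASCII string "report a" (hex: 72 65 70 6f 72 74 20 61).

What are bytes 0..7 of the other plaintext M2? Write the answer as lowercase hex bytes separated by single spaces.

2a 0d ee d6 18 c1 13 2c

First, E_a ⊕ E_b = (M1 ⊕ K) ⊕ (M2 ⊕ K) = M1 ⊕ M2, so the key drops out. Then M2 = (M1 ⊕ M2) ⊕ M1 over the first 8 bytes.
byte 0: (11 XOR 49) XOR 72 = 58 XOR 72 = 2a
byte 1: (45 XOR 2d) XOR 65 = 68 XOR 65 = 0d
byte 2: (47 XOR d9) XOR 70 = 9e XOR 70 = ee
byte 3: (e5 XOR 5c) XOR 6f = b9 XOR 6f = d6
byte 4: (55 XOR 3f) XOR 72 = 6a XOR 72 = 18
byte 5: (14 XOR a1) XOR 74 = b5 XOR 74 = c1
byte 6: (79 XOR 4a) XOR 20 = 33 XOR 20 = 13
byte 7: (fa XOR b7) XOR 61 = 4d XOR 61 = 2c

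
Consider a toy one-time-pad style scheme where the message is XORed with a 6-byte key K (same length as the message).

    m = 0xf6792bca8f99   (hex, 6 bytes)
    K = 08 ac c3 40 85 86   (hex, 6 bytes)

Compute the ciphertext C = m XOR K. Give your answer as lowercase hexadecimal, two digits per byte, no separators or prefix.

XOR is its own inverse, so applying the key byte-wise gives the result directly.
byte 0: 246 xor   8 = 254
byte 1: 121 xor 172 = 213
byte 2:  43 xor 195 = 232
byte 3: 202 xor  64 = 138
byte 4: 143 xor 133 =  10
byte 5: 153 xor 134 =  31

fed5e88a0a1f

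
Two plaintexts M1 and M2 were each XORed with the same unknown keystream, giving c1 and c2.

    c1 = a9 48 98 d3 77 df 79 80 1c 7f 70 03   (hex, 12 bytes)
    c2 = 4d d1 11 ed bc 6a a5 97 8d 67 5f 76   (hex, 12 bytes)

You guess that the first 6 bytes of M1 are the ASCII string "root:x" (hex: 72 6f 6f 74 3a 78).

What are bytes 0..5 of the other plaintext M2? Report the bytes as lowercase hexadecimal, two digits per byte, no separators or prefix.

First, c1 ⊕ c2 = (M1 ⊕ K) ⊕ (M2 ⊕ K) = M1 ⊕ M2, so the key drops out. Then M2 = (M1 ⊕ M2) ⊕ M1 over the first 6 bytes.
byte 0: (a9 ^ 4d) ^ 72 = e4 ^ 72 = 96
byte 1: (48 ^ d1) ^ 6f = 99 ^ 6f = f6
byte 2: (98 ^ 11) ^ 6f = 89 ^ 6f = e6
byte 3: (d3 ^ ed) ^ 74 = 3e ^ 74 = 4a
byte 4: (77 ^ bc) ^ 3a = cb ^ 3a = f1
byte 5: (df ^ 6a) ^ 78 = b5 ^ 78 = cd

96f6e64af1cd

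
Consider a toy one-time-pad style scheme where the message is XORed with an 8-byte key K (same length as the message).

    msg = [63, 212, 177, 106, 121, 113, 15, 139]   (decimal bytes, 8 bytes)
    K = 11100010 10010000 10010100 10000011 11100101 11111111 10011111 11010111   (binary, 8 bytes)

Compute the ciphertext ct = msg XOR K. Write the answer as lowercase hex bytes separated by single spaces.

dd 44 25 e9 9c 8e 90 5c

XOR is its own inverse, so applying the key byte-wise gives the result directly.
3f ^ e2 = dd
d4 ^ 90 = 44
b1 ^ 94 = 25
6a ^ 83 = e9
79 ^ e5 = 9c
71 ^ ff = 8e
0f ^ 9f = 90
8b ^ d7 = 5c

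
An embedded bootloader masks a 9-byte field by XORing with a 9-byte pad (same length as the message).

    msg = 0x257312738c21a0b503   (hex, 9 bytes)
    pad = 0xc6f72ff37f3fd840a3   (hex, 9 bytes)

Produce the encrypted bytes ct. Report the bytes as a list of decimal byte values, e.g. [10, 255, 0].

[227, 132, 61, 128, 243, 30, 120, 245, 160]

XOR is its own inverse, so applying the key byte-wise gives the result directly.
25 XOR c6 = e3
73 XOR f7 = 84
12 XOR 2f = 3d
73 XOR f3 = 80
8c XOR 7f = f3
21 XOR 3f = 1e
a0 XOR d8 = 78
b5 XOR 40 = f5
03 XOR a3 = a0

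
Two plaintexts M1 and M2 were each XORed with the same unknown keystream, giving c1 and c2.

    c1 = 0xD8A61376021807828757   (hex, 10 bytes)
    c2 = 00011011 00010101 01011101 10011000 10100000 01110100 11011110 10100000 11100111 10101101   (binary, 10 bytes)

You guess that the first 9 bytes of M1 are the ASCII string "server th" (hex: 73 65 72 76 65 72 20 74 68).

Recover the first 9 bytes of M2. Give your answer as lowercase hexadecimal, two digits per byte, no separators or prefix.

b0d63c98c71ef95608

First, c1 ⊕ c2 = (M1 ⊕ K) ⊕ (M2 ⊕ K) = M1 ⊕ M2, so the key drops out. Then M2 = (M1 ⊕ M2) ⊕ M1 over the first 9 bytes.
byte 0: (d8 ⊕ 1b) ⊕ 73 = c3 ⊕ 73 = b0
byte 1: (a6 ⊕ 15) ⊕ 65 = b3 ⊕ 65 = d6
byte 2: (13 ⊕ 5d) ⊕ 72 = 4e ⊕ 72 = 3c
byte 3: (76 ⊕ 98) ⊕ 76 = ee ⊕ 76 = 98
byte 4: (02 ⊕ a0) ⊕ 65 = a2 ⊕ 65 = c7
byte 5: (18 ⊕ 74) ⊕ 72 = 6c ⊕ 72 = 1e
byte 6: (07 ⊕ de) ⊕ 20 = d9 ⊕ 20 = f9
byte 7: (82 ⊕ a0) ⊕ 74 = 22 ⊕ 74 = 56
byte 8: (87 ⊕ e7) ⊕ 68 = 60 ⊕ 68 = 08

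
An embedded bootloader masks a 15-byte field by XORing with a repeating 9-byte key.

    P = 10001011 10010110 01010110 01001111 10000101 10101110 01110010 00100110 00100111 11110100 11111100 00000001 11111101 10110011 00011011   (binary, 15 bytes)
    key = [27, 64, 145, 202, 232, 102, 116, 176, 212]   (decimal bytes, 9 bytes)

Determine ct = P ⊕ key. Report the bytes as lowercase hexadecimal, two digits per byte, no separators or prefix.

The 9-byte key repeats, so the effective keystream is 1b 40 91 ca e8 66 74 b0 d4 1b 40 91 ca e8 66.
byte 0: 8b xor 1b = 90
byte 1: 96 xor 40 = d6
byte 2: 56 xor 91 = c7
byte 3: 4f xor ca = 85
byte 4: 85 xor e8 = 6d
byte 5: ae xor 66 = c8
byte 6: 72 xor 74 = 06
byte 7: 26 xor b0 = 96
byte 8: 27 xor d4 = f3
byte 9: f4 xor 1b = ef
byte 10: fc xor 40 = bc
byte 11: 01 xor 91 = 90
byte 12: fd xor ca = 37
byte 13: b3 xor e8 = 5b
byte 14: 1b xor 66 = 7d

90d6c7856dc80696f3efbc90375b7d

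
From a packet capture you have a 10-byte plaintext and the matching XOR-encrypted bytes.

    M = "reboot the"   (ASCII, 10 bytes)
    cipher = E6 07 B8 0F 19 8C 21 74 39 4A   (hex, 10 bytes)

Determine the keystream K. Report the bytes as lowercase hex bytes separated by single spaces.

94 62 da 60 76 f8 01 00 51 2f

Since cipher = M ⊕ K, XORing both sides with M gives K = M ⊕ cipher.
72 XOR e6 = 94
65 XOR 07 = 62
62 XOR b8 = da
6f XOR 0f = 60
6f XOR 19 = 76
74 XOR 8c = f8
20 XOR 21 = 01
74 XOR 74 = 00
68 XOR 39 = 51
65 XOR 4a = 2f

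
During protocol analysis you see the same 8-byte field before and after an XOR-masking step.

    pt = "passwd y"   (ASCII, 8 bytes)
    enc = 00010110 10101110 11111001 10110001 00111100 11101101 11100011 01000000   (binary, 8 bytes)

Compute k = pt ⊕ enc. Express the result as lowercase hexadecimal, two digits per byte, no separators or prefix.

66cf8ac24b89c339

Since enc = pt ⊕ k, XORing both sides with pt gives k = pt ⊕ enc.
70 ^ 16 = 66
61 ^ ae = cf
73 ^ f9 = 8a
73 ^ b1 = c2
77 ^ 3c = 4b
64 ^ ed = 89
20 ^ e3 = c3
79 ^ 40 = 39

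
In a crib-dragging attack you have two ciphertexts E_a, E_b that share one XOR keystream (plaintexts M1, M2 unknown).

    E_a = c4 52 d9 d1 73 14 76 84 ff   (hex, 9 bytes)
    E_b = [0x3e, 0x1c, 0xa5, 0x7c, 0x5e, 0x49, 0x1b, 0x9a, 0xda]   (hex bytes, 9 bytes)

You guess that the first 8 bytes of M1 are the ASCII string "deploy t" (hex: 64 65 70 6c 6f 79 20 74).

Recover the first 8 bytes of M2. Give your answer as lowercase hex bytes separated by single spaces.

9e 2b 0c c1 42 24 4d 6a

First, E_a ⊕ E_b = (M1 ⊕ K) ⊕ (M2 ⊕ K) = M1 ⊕ M2, so the key drops out. Then M2 = (M1 ⊕ M2) ⊕ M1 over the first 8 bytes.
byte 0: (c4 ^ 3e) ^ 64 = fa ^ 64 = 9e
byte 1: (52 ^ 1c) ^ 65 = 4e ^ 65 = 2b
byte 2: (d9 ^ a5) ^ 70 = 7c ^ 70 = 0c
byte 3: (d1 ^ 7c) ^ 6c = ad ^ 6c = c1
byte 4: (73 ^ 5e) ^ 6f = 2d ^ 6f = 42
byte 5: (14 ^ 49) ^ 79 = 5d ^ 79 = 24
byte 6: (76 ^ 1b) ^ 20 = 6d ^ 20 = 4d
byte 7: (84 ^ 9a) ^ 74 = 1e ^ 74 = 6a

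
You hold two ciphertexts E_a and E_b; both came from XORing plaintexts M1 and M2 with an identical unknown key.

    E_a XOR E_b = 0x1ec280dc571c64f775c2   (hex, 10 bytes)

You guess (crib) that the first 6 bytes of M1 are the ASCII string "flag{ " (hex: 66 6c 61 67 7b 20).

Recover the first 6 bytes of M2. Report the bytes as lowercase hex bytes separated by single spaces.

Since E_a ⊕ E_b = M1 ⊕ M2, XORing with the guessed M1 bytes yields the corresponding M2 bytes: M2 = (E_a ⊕ E_b) ⊕ M1.
1e XOR 66 = 78
c2 XOR 6c = ae
80 XOR 61 = e1
dc XOR 67 = bb
57 XOR 7b = 2c
1c XOR 20 = 3c

78 ae e1 bb 2c 3c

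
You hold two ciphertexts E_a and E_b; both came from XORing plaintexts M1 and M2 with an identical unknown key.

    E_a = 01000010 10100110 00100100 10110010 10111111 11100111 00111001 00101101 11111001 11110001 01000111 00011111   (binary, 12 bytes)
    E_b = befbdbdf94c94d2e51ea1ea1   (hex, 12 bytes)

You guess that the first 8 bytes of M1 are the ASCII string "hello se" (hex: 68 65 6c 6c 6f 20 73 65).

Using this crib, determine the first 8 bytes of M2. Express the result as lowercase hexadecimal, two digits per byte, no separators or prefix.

94389301440e0766

First, E_a ⊕ E_b = (M1 ⊕ K) ⊕ (M2 ⊕ K) = M1 ⊕ M2, so the key drops out. Then M2 = (M1 ⊕ M2) ⊕ M1 over the first 8 bytes.
byte 0: (42 ^ be) ^ 68 = fc ^ 68 = 94
byte 1: (a6 ^ fb) ^ 65 = 5d ^ 65 = 38
byte 2: (24 ^ db) ^ 6c = ff ^ 6c = 93
byte 3: (b2 ^ df) ^ 6c = 6d ^ 6c = 01
byte 4: (bf ^ 94) ^ 6f = 2b ^ 6f = 44
byte 5: (e7 ^ c9) ^ 20 = 2e ^ 20 = 0e
byte 6: (39 ^ 4d) ^ 73 = 74 ^ 73 = 07
byte 7: (2d ^ 2e) ^ 65 = 03 ^ 65 = 66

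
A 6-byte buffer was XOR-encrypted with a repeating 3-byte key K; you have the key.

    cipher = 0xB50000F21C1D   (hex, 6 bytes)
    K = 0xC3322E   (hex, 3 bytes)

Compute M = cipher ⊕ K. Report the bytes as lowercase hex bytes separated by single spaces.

76 32 2e 31 2e 33

The 3-byte key repeats, so the effective keystream is c3 32 2e c3 32 2e.
byte 0: 181 ⊕ 195 = 118
byte 1:   0 ⊕  50 =  50
byte 2:   0 ⊕  46 =  46
byte 3: 242 ⊕ 195 =  49
byte 4:  28 ⊕  50 =  46
byte 5:  29 ⊕  46 =  51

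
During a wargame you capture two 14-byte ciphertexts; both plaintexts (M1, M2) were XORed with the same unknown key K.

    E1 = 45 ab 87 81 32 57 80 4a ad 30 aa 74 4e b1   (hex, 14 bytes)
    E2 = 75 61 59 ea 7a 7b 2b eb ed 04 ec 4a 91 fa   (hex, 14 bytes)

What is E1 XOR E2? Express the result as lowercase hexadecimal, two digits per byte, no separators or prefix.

E1 ⊕ E2 = (M1 ⊕ K) ⊕ (M2 ⊕ K) = M1 ⊕ M2 — the shared key cancels under XOR.
 69 ⊕ 117 =  48
171 ⊕  97 = 202
135 ⊕  89 = 222
129 ⊕ 234 = 107
 50 ⊕ 122 =  72
 87 ⊕ 123 =  44
128 ⊕  43 = 171
 74 ⊕ 235 = 161
173 ⊕ 237 =  64
 48 ⊕   4 =  52
170 ⊕ 236 =  70
116 ⊕  74 =  62
 78 ⊕ 145 = 223
177 ⊕ 250 =  75

30cade6b482caba14034463edf4b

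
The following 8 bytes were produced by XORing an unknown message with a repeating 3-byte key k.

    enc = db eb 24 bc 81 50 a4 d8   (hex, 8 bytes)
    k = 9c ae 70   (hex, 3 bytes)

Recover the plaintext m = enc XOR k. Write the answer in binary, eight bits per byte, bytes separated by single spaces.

01000111 01000101 01010100 00100000 00101111 00100000 00111000 01110110

The 3-byte key repeats, so the effective keystream is 9c ae 70 9c ae 70 9c ae.
byte 0: db ^ 9c = 47
byte 1: eb ^ ae = 45
byte 2: 24 ^ 70 = 54
byte 3: bc ^ 9c = 20
byte 4: 81 ^ ae = 2f
byte 5: 50 ^ 70 = 20
byte 6: a4 ^ 9c = 38
byte 7: d8 ^ ae = 76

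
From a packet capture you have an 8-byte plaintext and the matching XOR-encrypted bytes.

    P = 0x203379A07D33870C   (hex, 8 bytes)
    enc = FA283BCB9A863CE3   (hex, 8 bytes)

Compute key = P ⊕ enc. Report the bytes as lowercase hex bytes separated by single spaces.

da 1b 42 6b e7 b5 bb ef

Since enc = P ⊕ key, XORing both sides with P gives key = P ⊕ enc.
byte 0:  32 XOR 250 = 218
byte 1:  51 XOR  40 =  27
byte 2: 121 XOR  59 =  66
byte 3: 160 XOR 203 = 107
byte 4: 125 XOR 154 = 231
byte 5:  51 XOR 134 = 181
byte 6: 135 XOR  60 = 187
byte 7:  12 XOR 227 = 239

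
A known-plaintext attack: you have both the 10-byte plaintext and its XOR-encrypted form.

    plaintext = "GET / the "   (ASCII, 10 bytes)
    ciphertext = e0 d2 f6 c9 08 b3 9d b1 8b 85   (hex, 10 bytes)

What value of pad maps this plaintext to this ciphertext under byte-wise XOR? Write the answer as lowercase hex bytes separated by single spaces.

Since ciphertext = plaintext ⊕ pad, XORing both sides with plaintext gives pad = plaintext ⊕ ciphertext.
 71 ^ 224 = 167
 69 ^ 210 = 151
 84 ^ 246 = 162
 32 ^ 201 = 233
 47 ^   8 =  39
 32 ^ 179 = 147
116 ^ 157 = 233
104 ^ 177 = 217
101 ^ 139 = 238
 32 ^ 133 = 165

a7 97 a2 e9 27 93 e9 d9 ee a5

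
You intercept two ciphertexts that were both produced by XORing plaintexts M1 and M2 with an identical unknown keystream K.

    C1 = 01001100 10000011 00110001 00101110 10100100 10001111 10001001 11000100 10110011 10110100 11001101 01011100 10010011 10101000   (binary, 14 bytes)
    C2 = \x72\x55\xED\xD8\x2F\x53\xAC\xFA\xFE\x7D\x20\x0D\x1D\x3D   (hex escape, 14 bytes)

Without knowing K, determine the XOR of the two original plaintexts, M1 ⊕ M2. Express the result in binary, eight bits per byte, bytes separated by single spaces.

00111110 11010110 11011100 11110110 10001011 11011100 00100101 00111110 01001101 11001001 11101101 01010001 10001110 10010101

C1 ⊕ C2 = (M1 ⊕ K) ⊕ (M2 ⊕ K) = M1 ⊕ M2 — the shared key cancels under XOR.
4c xor 72 = 3e
83 xor 55 = d6
31 xor ed = dc
2e xor d8 = f6
a4 xor 2f = 8b
8f xor 53 = dc
89 xor ac = 25
c4 xor fa = 3e
b3 xor fe = 4d
b4 xor 7d = c9
cd xor 20 = ed
5c xor 0d = 51
93 xor 1d = 8e
a8 xor 3d = 95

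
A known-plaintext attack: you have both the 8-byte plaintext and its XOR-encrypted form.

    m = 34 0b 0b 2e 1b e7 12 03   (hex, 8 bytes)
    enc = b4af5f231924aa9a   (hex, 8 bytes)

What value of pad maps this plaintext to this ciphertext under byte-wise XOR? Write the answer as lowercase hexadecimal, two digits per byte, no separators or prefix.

Since enc = m ⊕ pad, XORing both sides with m gives pad = m ⊕ enc.
 52 xor 180 = 128
 11 xor 175 = 164
 11 xor  95 =  84
 46 xor  35 =  13
 27 xor  25 =   2
231 xor  36 = 195
 18 xor 170 = 184
  3 xor 154 = 153

80a4540d02c3b899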